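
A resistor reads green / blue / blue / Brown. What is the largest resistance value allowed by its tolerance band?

Green → 5 (first significant figure)
Blue → 6 (second significant figure)
Blue → ×10^6 multiplier
Brown → ±1% tolerance
56 × 1000000 = 56000000 Ω
Largest = 56000000 × (1 + 1/100) = 56560000 Ω.

56560000 Ω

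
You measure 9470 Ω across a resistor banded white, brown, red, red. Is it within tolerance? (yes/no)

White → 9 (first significant figure)
Brown → 1 (second significant figure)
Red → ×10^2 multiplier
Red → ±2% tolerance
91 × 100 = 9100 Ω
Allowed range: 8918 Ω to 9282 Ω.
9470 Ω lies outside that range.

no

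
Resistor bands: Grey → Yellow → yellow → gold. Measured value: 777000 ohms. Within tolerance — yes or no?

Grey → 8 (first significant figure)
Yellow → 4 (second significant figure)
Yellow → ×10^4 multiplier
Gold → ±5% tolerance
84 × 10000 = 840000 Ω
Allowed range: 798000 Ω to 882000 Ω.
777000 ohms lies outside that range.

no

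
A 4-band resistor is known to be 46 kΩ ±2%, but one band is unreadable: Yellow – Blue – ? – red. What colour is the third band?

orange

46000 Ω = 46 × 10^3.
The third band is the multiplier, 10^3, which is orange.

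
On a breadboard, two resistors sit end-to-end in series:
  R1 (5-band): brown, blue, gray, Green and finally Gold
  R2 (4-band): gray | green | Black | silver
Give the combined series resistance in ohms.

R1: brown, blue, grey → 168; green ×10^5 → 16800000 Ω.
R2: grey, green → 85; black ×1 → 85 Ω.
Series: 16800000 + 85 = 16800085 Ω.

16800085 Ω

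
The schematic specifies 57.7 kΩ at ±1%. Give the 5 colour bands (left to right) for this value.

57700 Ω = 577 × 10^2.
5 → green
7 → violet
7 → violet
Multiplier 10^2 → red.
±1% tolerance → brown.

green, violet, violet, red, brown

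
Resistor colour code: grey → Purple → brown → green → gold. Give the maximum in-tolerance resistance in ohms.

91455000 Ω

Grey → 8 (first significant figure)
Violet → 7 (second significant figure)
Brown → 1 (third significant figure)
Green → ×10^5 multiplier
Gold → ±5% tolerance
871 × 100000 = 87100000 Ω
Maximum = 87100000 × (1 + 5/100) = 91455000 Ω.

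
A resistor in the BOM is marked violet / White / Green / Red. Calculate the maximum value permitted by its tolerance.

Violet → 7 (first significant figure)
White → 9 (second significant figure)
Green → ×10^5 multiplier
Red → ±2% tolerance
79 × 100000 = 7900000 Ω
Maximum = 7900000 × (1 + 2/100) = 8058000 Ω.

8058000 Ω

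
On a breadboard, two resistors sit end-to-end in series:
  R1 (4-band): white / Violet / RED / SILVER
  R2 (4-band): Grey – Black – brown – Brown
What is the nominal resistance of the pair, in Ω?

R1: white, violet → 97; red ×10^2 → 9700 Ω.
R2: grey, black → 80; brown ×10 → 800 Ω.
Series: 9700 + 800 = 10500 Ω.

10500 Ω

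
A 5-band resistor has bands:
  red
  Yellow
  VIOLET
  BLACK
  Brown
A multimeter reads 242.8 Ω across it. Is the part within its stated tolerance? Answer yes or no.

no

Red → 2 (first significant figure)
Yellow → 4 (second significant figure)
Violet → 7 (third significant figure)
Black → ×1 multiplier
Brown → ±1% tolerance
247 × 1 = 247 Ω
Allowed range: 244.53 Ω to 249.47 Ω.
242.8 Ω lies outside that range.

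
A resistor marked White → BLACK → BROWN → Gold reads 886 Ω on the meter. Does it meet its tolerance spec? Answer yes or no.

White → 9 (first significant figure)
Black → 0 (second significant figure)
Brown → ×10 multiplier
Gold → ±5% tolerance
90 × 10 = 900 Ω
Allowed range: 855 Ω to 945 Ω.
886 Ω lies inside that range.

yes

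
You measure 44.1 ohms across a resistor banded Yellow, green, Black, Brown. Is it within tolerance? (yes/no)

no

Yellow → 4 (first significant figure)
Green → 5 (second significant figure)
Black → ×1 multiplier
Brown → ±1% tolerance
45 × 1 = 45 Ω
Allowed range: 44.55 Ω to 45.45 Ω.
44.1 ohms lies outside that range.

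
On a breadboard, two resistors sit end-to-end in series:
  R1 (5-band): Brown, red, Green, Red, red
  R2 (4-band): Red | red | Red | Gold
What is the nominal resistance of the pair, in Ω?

14700 Ω

R1: brown, red, green → 125; red ×10^2 → 12500 Ω.
R2: red, red → 22; red ×10^2 → 2200 Ω.
Series: 12500 + 2200 = 14700 Ω.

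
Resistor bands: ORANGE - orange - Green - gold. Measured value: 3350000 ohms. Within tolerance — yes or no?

yes

Orange → 3 (first significant figure)
Orange → 3 (second significant figure)
Green → ×10^5 multiplier
Gold → ±5% tolerance
33 × 100000 = 3300000 Ω
Allowed range: 3135000 Ω to 3465000 Ω.
3350000 ohms lies inside that range.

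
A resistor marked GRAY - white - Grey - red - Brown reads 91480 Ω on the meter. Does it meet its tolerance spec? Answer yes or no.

Grey → 8 (first significant figure)
White → 9 (second significant figure)
Grey → 8 (third significant figure)
Red → ×10^2 multiplier
Brown → ±1% tolerance
898 × 100 = 89800 Ω
Allowed range: 88902 Ω to 90698 Ω.
91480 Ω lies outside that range.

no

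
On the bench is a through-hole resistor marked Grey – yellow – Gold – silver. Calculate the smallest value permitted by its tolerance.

Grey → 8 (first significant figure)
Yellow → 4 (second significant figure)
Gold → ×0.1 multiplier
Silver → ±10% tolerance
84 × 0.1 = 8.4 Ω
Smallest = 8.4 × (1 − 10/100) = 7.56 Ω.

7.56 Ω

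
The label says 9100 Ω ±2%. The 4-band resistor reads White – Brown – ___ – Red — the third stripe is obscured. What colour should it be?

red

9100 Ω = 91 × 10^2.
The third band is the multiplier, 10^2, which is red.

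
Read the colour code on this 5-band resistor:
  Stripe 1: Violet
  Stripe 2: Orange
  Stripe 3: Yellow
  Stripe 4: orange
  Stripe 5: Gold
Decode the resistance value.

Violet → 7 (first significant figure)
Orange → 3 (second significant figure)
Yellow → 4 (third significant figure)
Orange → ×10^3 multiplier
734 × 1000 = 734000 Ω

734000 Ω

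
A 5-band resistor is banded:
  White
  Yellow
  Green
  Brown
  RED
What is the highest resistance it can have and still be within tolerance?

White → 9 (first significant figure)
Yellow → 4 (second significant figure)
Green → 5 (third significant figure)
Brown → ×10 multiplier
Red → ±2% tolerance
945 × 10 = 9450 Ω
Highest = 9450 × (1 + 2/100) = 9639 Ω.

9639 Ω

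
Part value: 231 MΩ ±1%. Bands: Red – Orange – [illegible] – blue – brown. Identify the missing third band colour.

231000000 Ω = 231 × 10^6.
The third band gives digit 1 of the significand, and 1 is brown.

brown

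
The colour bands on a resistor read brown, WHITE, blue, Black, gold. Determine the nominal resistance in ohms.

196 Ω

Brown → 1 (first significant figure)
White → 9 (second significant figure)
Blue → 6 (third significant figure)
Black → ×1 multiplier
196 × 1 = 196 Ω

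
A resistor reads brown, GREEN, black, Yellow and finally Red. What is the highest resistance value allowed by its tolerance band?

1530000 Ω

Brown → 1 (first significant figure)
Green → 5 (second significant figure)
Black → 0 (third significant figure)
Yellow → ×10^4 multiplier
Red → ±2% tolerance
150 × 10000 = 1500000 Ω
Highest = 1500000 × (1 + 2/100) = 1530000 Ω.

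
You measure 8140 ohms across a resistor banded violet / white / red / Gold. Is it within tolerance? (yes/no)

Violet → 7 (first significant figure)
White → 9 (second significant figure)
Red → ×10^2 multiplier
Gold → ±5% tolerance
79 × 100 = 7900 Ω
Allowed range: 7505 Ω to 8295 Ω.
8140 ohms lies inside that range.

yes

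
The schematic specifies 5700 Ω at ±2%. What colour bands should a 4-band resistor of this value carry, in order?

green, violet, red, red

5700 Ω = 57 × 10^2.
5 → green
7 → violet
Multiplier 10^2 → red.
±2% tolerance → red.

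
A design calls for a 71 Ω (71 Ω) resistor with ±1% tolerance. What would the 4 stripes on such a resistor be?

violet, brown, black, brown

71 Ω = 71 × 10^0.
7 → violet
1 → brown
Multiplier 10^0 → black.
±1% tolerance → brown.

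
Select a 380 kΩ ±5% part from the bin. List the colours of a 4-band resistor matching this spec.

orange, grey, yellow, gold

380000 Ω = 38 × 10^4.
3 → orange
8 → grey
Multiplier 10^4 → yellow.
±5% tolerance → gold.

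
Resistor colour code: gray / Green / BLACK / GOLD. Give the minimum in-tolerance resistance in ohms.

80.75 Ω

Grey → 8 (first significant figure)
Green → 5 (second significant figure)
Black → ×1 multiplier
Gold → ±5% tolerance
85 × 1 = 85 Ω
Minimum = 85 × (1 − 5/100) = 80.75 Ω.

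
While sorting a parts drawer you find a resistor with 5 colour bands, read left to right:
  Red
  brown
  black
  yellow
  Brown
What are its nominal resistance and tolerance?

Red → 2 (first significant figure)
Brown → 1 (second significant figure)
Black → 0 (third significant figure)
Yellow → ×10^4 multiplier
Brown → ±1% tolerance
210 × 10000 = 2100000 Ω

2100000 Ω ±1%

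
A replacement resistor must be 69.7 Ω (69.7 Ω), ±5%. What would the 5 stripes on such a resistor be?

blue, white, violet, gold, gold

69.7 Ω = 697 × 10^-1.
6 → blue
9 → white
7 → violet
Multiplier 10^-1 → gold.
±5% tolerance → gold.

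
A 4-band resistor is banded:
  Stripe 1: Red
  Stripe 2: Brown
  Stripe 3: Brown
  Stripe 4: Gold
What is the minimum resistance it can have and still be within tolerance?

199.5 Ω

Red → 2 (first significant figure)
Brown → 1 (second significant figure)
Brown → ×10 multiplier
Gold → ±5% tolerance
21 × 10 = 210 Ω
Minimum = 210 × (1 − 5/100) = 199.5 Ω.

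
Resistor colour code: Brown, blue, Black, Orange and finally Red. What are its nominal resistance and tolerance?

160000 Ω ±2%

Brown → 1 (first significant figure)
Blue → 6 (second significant figure)
Black → 0 (third significant figure)
Orange → ×10^3 multiplier
Red → ±2% tolerance
160 × 1000 = 160000 Ω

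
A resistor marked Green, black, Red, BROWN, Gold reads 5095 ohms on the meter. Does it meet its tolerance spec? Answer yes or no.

Green → 5 (first significant figure)
Black → 0 (second significant figure)
Red → 2 (third significant figure)
Brown → ×10 multiplier
Gold → ±5% tolerance
502 × 10 = 5020 Ω
Allowed range: 4769 Ω to 5271 Ω.
5095 ohms lies inside that range.

yes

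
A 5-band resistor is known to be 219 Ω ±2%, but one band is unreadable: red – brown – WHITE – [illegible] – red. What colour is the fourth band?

219 Ω = 219 × 10^0.
The fourth band is the multiplier, 10^0, which is black.

black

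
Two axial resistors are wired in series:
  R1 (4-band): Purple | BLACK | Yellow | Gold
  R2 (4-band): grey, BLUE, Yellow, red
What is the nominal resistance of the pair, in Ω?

1560000 Ω

R1: violet, black → 70; yellow ×10^4 → 700000 Ω.
R2: grey, blue → 86; yellow ×10^4 → 860000 Ω.
Series: 700000 + 860000 = 1560000 Ω.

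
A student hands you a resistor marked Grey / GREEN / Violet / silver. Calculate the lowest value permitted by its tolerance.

Grey → 8 (first significant figure)
Green → 5 (second significant figure)
Violet → ×10^7 multiplier
Silver → ±10% tolerance
85 × 10000000 = 850000000 Ω
Lowest = 850000000 × (1 − 10/100) = 765000000 Ω.

765000000 Ω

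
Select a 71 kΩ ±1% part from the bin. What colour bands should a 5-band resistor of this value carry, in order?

71000 Ω = 710 × 10^2.
7 → violet
1 → brown
0 → black
Multiplier 10^2 → red.
±1% tolerance → brown.

violet, brown, black, red, brown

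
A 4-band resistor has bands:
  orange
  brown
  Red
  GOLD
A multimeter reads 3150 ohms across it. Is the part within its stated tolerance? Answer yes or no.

Orange → 3 (first significant figure)
Brown → 1 (second significant figure)
Red → ×10^2 multiplier
Gold → ±5% tolerance
31 × 100 = 3100 Ω
Allowed range: 2945 Ω to 3255 Ω.
3150 ohms lies inside that range.

yes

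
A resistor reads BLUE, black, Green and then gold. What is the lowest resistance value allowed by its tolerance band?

Blue → 6 (first significant figure)
Black → 0 (second significant figure)
Green → ×10^5 multiplier
Gold → ±5% tolerance
60 × 100000 = 6000000 Ω
Lowest = 6000000 × (1 − 5/100) = 5700000 Ω.

5700000 Ω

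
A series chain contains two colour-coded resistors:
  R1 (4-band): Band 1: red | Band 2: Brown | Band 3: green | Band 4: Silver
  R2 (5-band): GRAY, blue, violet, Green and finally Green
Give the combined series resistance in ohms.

R1: red, brown → 21; green ×10^5 → 2100000 Ω.
R2: grey, blue, violet → 867; green ×10^5 → 86700000 Ω.
Series: 2100000 + 86700000 = 88800000 Ω.

88800000 Ω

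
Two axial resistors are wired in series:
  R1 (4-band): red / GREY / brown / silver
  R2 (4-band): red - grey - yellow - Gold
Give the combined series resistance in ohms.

R1: red, grey → 28; brown ×10 → 280 Ω.
R2: red, grey → 28; yellow ×10^4 → 280000 Ω.
Series: 280 + 280000 = 280280 Ω.

280280 Ω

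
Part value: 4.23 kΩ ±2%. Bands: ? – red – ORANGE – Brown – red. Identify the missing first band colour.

4230 Ω = 423 × 10^1.
The first band gives digit 4 of the significand, and 4 is yellow.

yellow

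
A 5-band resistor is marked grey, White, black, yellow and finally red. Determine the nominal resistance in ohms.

Grey → 8 (first significant figure)
White → 9 (second significant figure)
Black → 0 (third significant figure)
Yellow → ×10^4 multiplier
890 × 10000 = 8900000 Ω

8900000 Ω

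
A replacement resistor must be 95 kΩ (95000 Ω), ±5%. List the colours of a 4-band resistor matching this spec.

white, green, orange, gold

95000 Ω = 95 × 10^3.
9 → white
5 → green
Multiplier 10^3 → orange.
±5% tolerance → gold.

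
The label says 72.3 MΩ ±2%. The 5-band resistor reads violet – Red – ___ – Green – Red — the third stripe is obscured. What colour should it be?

orange

72300000 Ω = 723 × 10^5.
The third band gives digit 3 of the significand, and 3 is orange.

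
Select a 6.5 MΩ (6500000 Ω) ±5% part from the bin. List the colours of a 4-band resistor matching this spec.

blue, green, green, gold

6500000 Ω = 65 × 10^5.
6 → blue
5 → green
Multiplier 10^5 → green.
±5% tolerance → gold.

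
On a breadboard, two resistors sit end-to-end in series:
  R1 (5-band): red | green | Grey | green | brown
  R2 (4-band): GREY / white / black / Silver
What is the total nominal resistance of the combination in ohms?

25800089 Ω

R1: red, green, grey → 258; green ×10^5 → 25800000 Ω.
R2: grey, white → 89; black ×1 → 89 Ω.
Series: 25800000 + 89 = 25800089 Ω.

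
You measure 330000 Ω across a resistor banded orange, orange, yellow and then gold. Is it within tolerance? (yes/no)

yes

Orange → 3 (first significant figure)
Orange → 3 (second significant figure)
Yellow → ×10^4 multiplier
Gold → ±5% tolerance
33 × 10000 = 330000 Ω
Allowed range: 313500 Ω to 346500 Ω.
330000 Ω lies inside that range.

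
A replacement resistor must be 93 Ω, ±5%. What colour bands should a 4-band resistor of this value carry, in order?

white, orange, black, gold

93 Ω = 93 × 10^0.
9 → white
3 → orange
Multiplier 10^0 → black.
±5% tolerance → gold.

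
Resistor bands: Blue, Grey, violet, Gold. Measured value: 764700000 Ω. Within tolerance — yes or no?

Blue → 6 (first significant figure)
Grey → 8 (second significant figure)
Violet → ×10^7 multiplier
Gold → ±5% tolerance
68 × 10000000 = 680000000 Ω
Allowed range: 646000000 Ω to 714000000 Ω.
764700000 Ω lies outside that range.

no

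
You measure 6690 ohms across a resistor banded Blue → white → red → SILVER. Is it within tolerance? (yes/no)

yes

Blue → 6 (first significant figure)
White → 9 (second significant figure)
Red → ×10^2 multiplier
Silver → ±10% tolerance
69 × 100 = 6900 Ω
Allowed range: 6210 Ω to 7590 Ω.
6690 ohms lies inside that range.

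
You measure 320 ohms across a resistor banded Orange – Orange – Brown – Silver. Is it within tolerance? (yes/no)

yes

Orange → 3 (first significant figure)
Orange → 3 (second significant figure)
Brown → ×10 multiplier
Silver → ±10% tolerance
33 × 10 = 330 Ω
Allowed range: 297 Ω to 363 Ω.
320 ohms lies inside that range.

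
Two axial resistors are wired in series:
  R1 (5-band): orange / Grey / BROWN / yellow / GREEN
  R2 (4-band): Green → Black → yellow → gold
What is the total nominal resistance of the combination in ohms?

R1: orange, grey, brown → 381; yellow ×10^4 → 3810000 Ω.
R2: green, black → 50; yellow ×10^4 → 500000 Ω.
Series: 3810000 + 500000 = 4310000 Ω.

4310000 Ω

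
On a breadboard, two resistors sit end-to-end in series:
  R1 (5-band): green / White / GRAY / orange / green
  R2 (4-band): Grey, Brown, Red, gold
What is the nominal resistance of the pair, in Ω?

606100 Ω

R1: green, white, grey → 598; orange ×10^3 → 598000 Ω.
R2: grey, brown → 81; red ×10^2 → 8100 Ω.
Series: 598000 + 8100 = 606100 Ω.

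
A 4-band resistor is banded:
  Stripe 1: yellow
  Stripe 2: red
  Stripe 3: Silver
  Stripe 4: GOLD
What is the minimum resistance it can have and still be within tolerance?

0.399 Ω

Yellow → 4 (first significant figure)
Red → 2 (second significant figure)
Silver → ×0.01 multiplier
Gold → ±5% tolerance
42 × 0.01 = 0.42 Ω
Minimum = 0.42 × (1 − 5/100) = 0.399 Ω.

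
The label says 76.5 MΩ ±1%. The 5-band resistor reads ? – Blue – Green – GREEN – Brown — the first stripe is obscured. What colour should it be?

violet

76500000 Ω = 765 × 10^5.
The first band gives digit 7 of the significand, and 7 is violet.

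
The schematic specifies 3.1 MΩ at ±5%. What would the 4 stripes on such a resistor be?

orange, brown, green, gold

3100000 Ω = 31 × 10^5.
3 → orange
1 → brown
Multiplier 10^5 → green.
±5% tolerance → gold.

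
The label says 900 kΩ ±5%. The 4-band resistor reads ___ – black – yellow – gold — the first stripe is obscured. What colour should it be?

white

900000 Ω = 90 × 10^4.
The first band gives digit 9 of the significand, and 9 is white.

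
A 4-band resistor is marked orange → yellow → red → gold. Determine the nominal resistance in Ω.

Orange → 3 (first significant figure)
Yellow → 4 (second significant figure)
Red → ×10^2 multiplier
34 × 100 = 3400 Ω

3400 Ω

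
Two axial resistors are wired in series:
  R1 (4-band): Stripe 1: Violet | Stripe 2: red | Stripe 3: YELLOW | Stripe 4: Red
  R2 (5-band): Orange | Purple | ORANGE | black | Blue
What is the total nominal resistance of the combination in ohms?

720373 Ω

R1: violet, red → 72; yellow ×10^4 → 720000 Ω.
R2: orange, violet, orange → 373; black ×1 → 373 Ω.
Series: 720000 + 373 = 720373 Ω.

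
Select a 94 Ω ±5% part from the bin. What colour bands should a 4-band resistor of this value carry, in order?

white, yellow, black, gold

94 Ω = 94 × 10^0.
9 → white
4 → yellow
Multiplier 10^0 → black.
±5% tolerance → gold.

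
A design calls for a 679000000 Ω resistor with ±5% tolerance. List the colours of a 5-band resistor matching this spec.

679000000 Ω = 679 × 10^6.
6 → blue
7 → violet
9 → white
Multiplier 10^6 → blue.
±5% tolerance → gold.

blue, violet, white, blue, gold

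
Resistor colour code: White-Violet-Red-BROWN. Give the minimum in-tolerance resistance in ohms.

White → 9 (first significant figure)
Violet → 7 (second significant figure)
Red → ×10^2 multiplier
Brown → ±1% tolerance
97 × 100 = 9700 Ω
Minimum = 9700 × (1 − 1/100) = 9603 Ω.

9603 Ω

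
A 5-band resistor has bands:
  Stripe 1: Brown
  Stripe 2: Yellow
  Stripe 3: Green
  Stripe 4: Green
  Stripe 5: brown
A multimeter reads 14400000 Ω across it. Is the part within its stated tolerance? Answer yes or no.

yes

Brown → 1 (first significant figure)
Yellow → 4 (second significant figure)
Green → 5 (third significant figure)
Green → ×10^5 multiplier
Brown → ±1% tolerance
145 × 100000 = 14500000 Ω
Allowed range: 14355000 Ω to 14645000 Ω.
14400000 Ω lies inside that range.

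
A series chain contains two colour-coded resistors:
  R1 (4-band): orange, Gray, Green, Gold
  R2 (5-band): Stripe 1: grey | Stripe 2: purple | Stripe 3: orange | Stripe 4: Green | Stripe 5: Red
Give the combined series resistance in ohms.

R1: orange, grey → 38; green ×10^5 → 3800000 Ω.
R2: grey, violet, orange → 873; green ×10^5 → 87300000 Ω.
Series: 3800000 + 87300000 = 91100000 Ω.

91100000 Ω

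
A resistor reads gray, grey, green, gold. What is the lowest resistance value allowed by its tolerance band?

8360000 Ω

Grey → 8 (first significant figure)
Grey → 8 (second significant figure)
Green → ×10^5 multiplier
Gold → ±5% tolerance
88 × 100000 = 8800000 Ω
Lowest = 8800000 × (1 − 5/100) = 8360000 Ω.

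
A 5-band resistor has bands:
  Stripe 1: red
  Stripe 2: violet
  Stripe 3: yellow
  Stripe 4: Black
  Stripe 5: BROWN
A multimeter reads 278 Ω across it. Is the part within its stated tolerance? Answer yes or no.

no

Red → 2 (first significant figure)
Violet → 7 (second significant figure)
Yellow → 4 (third significant figure)
Black → ×1 multiplier
Brown → ±1% tolerance
274 × 1 = 274 Ω
Allowed range: 271.26 Ω to 276.74 Ω.
278 Ω lies outside that range.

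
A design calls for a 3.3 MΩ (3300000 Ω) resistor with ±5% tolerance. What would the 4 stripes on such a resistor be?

3300000 Ω = 33 × 10^5.
3 → orange
3 → orange
Multiplier 10^5 → green.
±5% tolerance → gold.

orange, orange, green, gold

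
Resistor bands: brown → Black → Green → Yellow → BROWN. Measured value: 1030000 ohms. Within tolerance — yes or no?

no

Brown → 1 (first significant figure)
Black → 0 (second significant figure)
Green → 5 (third significant figure)
Yellow → ×10^4 multiplier
Brown → ±1% tolerance
105 × 10000 = 1050000 Ω
Allowed range: 1039500 Ω to 1060500 Ω.
1030000 ohms lies outside that range.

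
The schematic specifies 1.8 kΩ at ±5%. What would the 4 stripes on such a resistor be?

1800 Ω = 18 × 10^2.
1 → brown
8 → grey
Multiplier 10^2 → red.
±5% tolerance → gold.

brown, grey, red, gold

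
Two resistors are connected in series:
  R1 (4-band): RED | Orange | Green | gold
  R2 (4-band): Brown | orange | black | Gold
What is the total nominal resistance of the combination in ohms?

R1: red, orange → 23; green ×10^5 → 2300000 Ω.
R2: brown, orange → 13; black ×1 → 13 Ω.
Series: 2300000 + 13 = 2300013 Ω.

2300013 Ω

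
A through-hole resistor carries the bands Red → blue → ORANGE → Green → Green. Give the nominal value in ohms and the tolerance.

Red → 2 (first significant figure)
Blue → 6 (second significant figure)
Orange → 3 (third significant figure)
Green → ×10^5 multiplier
Green → ±0.5% tolerance
263 × 100000 = 26300000 Ω

26300000 Ω ±0.5%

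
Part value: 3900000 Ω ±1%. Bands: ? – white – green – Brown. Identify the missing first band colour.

orange

3900000 Ω = 39 × 10^5.
The first band gives digit 3 of the significand, and 3 is orange.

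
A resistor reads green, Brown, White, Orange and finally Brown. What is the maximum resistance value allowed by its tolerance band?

Green → 5 (first significant figure)
Brown → 1 (second significant figure)
White → 9 (third significant figure)
Orange → ×10^3 multiplier
Brown → ±1% tolerance
519 × 1000 = 519000 Ω
Maximum = 519000 × (1 + 1/100) = 524190 Ω.

524190 Ω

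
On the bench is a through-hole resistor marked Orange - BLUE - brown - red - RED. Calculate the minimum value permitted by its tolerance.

Orange → 3 (first significant figure)
Blue → 6 (second significant figure)
Brown → 1 (third significant figure)
Red → ×10^2 multiplier
Red → ±2% tolerance
361 × 100 = 36100 Ω
Minimum = 36100 × (1 − 2/100) = 35378 Ω.

35378 Ω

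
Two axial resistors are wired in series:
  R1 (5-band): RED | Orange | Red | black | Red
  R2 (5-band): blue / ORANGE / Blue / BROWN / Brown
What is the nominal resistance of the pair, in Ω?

R1: red, orange, red → 232; black ×1 → 232 Ω.
R2: blue, orange, blue → 636; brown ×10 → 6360 Ω.
Series: 232 + 6360 = 6592 Ω.

6592 Ω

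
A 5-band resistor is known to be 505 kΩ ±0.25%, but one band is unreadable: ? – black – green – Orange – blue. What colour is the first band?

green

505000 Ω = 505 × 10^3.
The first band gives digit 5 of the significand, and 5 is green.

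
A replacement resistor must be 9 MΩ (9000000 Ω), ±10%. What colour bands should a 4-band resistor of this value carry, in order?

white, black, green, silver

9000000 Ω = 90 × 10^5.
9 → white
0 → black
Multiplier 10^5 → green.
±10% tolerance → silver.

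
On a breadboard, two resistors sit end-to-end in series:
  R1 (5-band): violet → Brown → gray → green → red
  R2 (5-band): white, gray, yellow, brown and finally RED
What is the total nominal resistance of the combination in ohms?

R1: violet, brown, grey → 718; green ×10^5 → 71800000 Ω.
R2: white, grey, yellow → 984; brown ×10 → 9840 Ω.
Series: 71800000 + 9840 = 71809840 Ω.

71809840 Ω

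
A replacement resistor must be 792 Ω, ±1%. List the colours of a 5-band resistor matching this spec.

792 Ω = 792 × 10^0.
7 → violet
9 → white
2 → red
Multiplier 10^0 → black.
±1% tolerance → brown.

violet, white, red, black, brown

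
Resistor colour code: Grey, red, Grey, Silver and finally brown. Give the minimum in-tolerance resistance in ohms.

8.1972 Ω

Grey → 8 (first significant figure)
Red → 2 (second significant figure)
Grey → 8 (third significant figure)
Silver → ×0.01 multiplier
Brown → ±1% tolerance
828 × 0.01 = 8.28 Ω
Minimum = 8.28 × (1 − 1/100) = 8.1972 Ω.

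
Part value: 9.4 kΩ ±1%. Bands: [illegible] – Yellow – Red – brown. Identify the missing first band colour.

9400 Ω = 94 × 10^2.
The first band gives digit 9 of the significand, and 9 is white.

white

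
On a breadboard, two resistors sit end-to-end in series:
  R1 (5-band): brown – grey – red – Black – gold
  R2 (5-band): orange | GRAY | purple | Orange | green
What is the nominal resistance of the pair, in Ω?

387182 Ω

R1: brown, grey, red → 182; black ×1 → 182 Ω.
R2: orange, grey, violet → 387; orange ×10^3 → 387000 Ω.
Series: 182 + 387000 = 387182 Ω.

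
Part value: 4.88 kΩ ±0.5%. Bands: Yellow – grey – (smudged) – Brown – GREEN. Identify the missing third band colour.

grey

4880 Ω = 488 × 10^1.
The third band gives digit 8 of the significand, and 8 is grey.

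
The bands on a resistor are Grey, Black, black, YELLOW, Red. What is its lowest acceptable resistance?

7840000 Ω

Grey → 8 (first significant figure)
Black → 0 (second significant figure)
Black → 0 (third significant figure)
Yellow → ×10^4 multiplier
Red → ±2% tolerance
800 × 10000 = 8000000 Ω
Lowest = 8000000 × (1 − 2/100) = 7840000 Ω.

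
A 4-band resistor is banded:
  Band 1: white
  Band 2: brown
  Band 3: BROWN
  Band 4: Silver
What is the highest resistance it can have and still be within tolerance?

1001 Ω

White → 9 (first significant figure)
Brown → 1 (second significant figure)
Brown → ×10 multiplier
Silver → ±10% tolerance
91 × 10 = 910 Ω
Highest = 910 × (1 + 10/100) = 1001 Ω.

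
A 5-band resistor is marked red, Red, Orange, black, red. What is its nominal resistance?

Red → 2 (first significant figure)
Red → 2 (second significant figure)
Orange → 3 (third significant figure)
Black → ×1 multiplier
223 × 1 = 223 Ω

223 Ω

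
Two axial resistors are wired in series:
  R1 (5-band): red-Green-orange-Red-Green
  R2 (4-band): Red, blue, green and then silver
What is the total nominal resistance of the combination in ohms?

2625300 Ω

R1: red, green, orange → 253; red ×10^2 → 25300 Ω.
R2: red, blue → 26; green ×10^5 → 2600000 Ω.
Series: 25300 + 2600000 = 2625300 Ω.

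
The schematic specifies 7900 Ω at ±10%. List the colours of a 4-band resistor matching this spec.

7900 Ω = 79 × 10^2.
7 → violet
9 → white
Multiplier 10^2 → red.
±10% tolerance → silver.

violet, white, red, silver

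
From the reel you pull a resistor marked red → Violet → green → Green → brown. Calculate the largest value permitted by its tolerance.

27775000 Ω

Red → 2 (first significant figure)
Violet → 7 (second significant figure)
Green → 5 (third significant figure)
Green → ×10^5 multiplier
Brown → ±1% tolerance
275 × 100000 = 27500000 Ω
Largest = 27500000 × (1 + 1/100) = 27775000 Ω.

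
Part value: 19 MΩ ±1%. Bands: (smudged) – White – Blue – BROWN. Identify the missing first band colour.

19000000 Ω = 19 × 10^6.
The first band gives digit 1 of the significand, and 1 is brown.

brown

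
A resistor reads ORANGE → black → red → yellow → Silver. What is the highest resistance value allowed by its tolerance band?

3322000 Ω

Orange → 3 (first significant figure)
Black → 0 (second significant figure)
Red → 2 (third significant figure)
Yellow → ×10^4 multiplier
Silver → ±10% tolerance
302 × 10000 = 3020000 Ω
Highest = 3020000 × (1 + 10/100) = 3322000 Ω.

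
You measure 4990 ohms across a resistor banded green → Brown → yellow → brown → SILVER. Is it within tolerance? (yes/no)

yes

Green → 5 (first significant figure)
Brown → 1 (second significant figure)
Yellow → 4 (third significant figure)
Brown → ×10 multiplier
Silver → ±10% tolerance
514 × 10 = 5140 Ω
Allowed range: 4626 Ω to 5654 Ω.
4990 ohms lies inside that range.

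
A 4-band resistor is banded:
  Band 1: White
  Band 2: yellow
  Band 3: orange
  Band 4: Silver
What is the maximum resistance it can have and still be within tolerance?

103400 Ω

White → 9 (first significant figure)
Yellow → 4 (second significant figure)
Orange → ×10^3 multiplier
Silver → ±10% tolerance
94 × 1000 = 94000 Ω
Maximum = 94000 × (1 + 10/100) = 103400 Ω.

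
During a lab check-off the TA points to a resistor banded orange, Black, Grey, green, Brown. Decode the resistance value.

30800000 Ω

Orange → 3 (first significant figure)
Black → 0 (second significant figure)
Grey → 8 (third significant figure)
Green → ×10^5 multiplier
308 × 100000 = 30800000 Ω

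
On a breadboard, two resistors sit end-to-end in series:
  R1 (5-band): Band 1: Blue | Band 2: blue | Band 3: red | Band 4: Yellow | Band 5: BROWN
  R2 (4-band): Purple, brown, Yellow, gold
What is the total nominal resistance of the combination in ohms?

R1: blue, blue, red → 662; yellow ×10^4 → 6620000 Ω.
R2: violet, brown → 71; yellow ×10^4 → 710000 Ω.
Series: 6620000 + 710000 = 7330000 Ω.

7330000 Ω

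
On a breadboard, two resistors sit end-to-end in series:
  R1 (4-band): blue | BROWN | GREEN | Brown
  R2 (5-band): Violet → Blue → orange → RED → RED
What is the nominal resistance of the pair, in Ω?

6176300 Ω

R1: blue, brown → 61; green ×10^5 → 6100000 Ω.
R2: violet, blue, orange → 763; red ×10^2 → 76300 Ω.
Series: 6100000 + 76300 = 6176300 Ω.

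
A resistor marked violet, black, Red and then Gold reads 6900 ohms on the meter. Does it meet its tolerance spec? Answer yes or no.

Violet → 7 (first significant figure)
Black → 0 (second significant figure)
Red → ×10^2 multiplier
Gold → ±5% tolerance
70 × 100 = 7000 Ω
Allowed range: 6650 Ω to 7350 Ω.
6900 ohms lies inside that range.

yes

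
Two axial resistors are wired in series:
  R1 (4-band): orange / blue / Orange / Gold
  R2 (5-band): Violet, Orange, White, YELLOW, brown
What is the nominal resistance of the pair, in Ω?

R1: orange, blue → 36; orange ×10^3 → 36000 Ω.
R2: violet, orange, white → 739; yellow ×10^4 → 7390000 Ω.
Series: 36000 + 7390000 = 7426000 Ω.

7426000 Ω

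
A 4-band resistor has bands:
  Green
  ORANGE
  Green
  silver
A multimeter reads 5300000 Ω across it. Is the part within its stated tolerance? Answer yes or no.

Green → 5 (first significant figure)
Orange → 3 (second significant figure)
Green → ×10^5 multiplier
Silver → ±10% tolerance
53 × 100000 = 5300000 Ω
Allowed range: 4770000 Ω to 5830000 Ω.
5300000 Ω lies inside that range.

yes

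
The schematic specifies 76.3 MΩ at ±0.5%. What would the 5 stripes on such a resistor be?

76300000 Ω = 763 × 10^5.
7 → violet
6 → blue
3 → orange
Multiplier 10^5 → green.
±0.5% tolerance → green.

violet, blue, orange, green, green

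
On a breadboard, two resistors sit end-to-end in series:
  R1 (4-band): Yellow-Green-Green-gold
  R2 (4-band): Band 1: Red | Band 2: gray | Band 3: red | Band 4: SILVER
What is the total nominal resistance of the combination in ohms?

4502800 Ω

R1: yellow, green → 45; green ×10^5 → 4500000 Ω.
R2: red, grey → 28; red ×10^2 → 2800 Ω.
Series: 4500000 + 2800 = 4502800 Ω.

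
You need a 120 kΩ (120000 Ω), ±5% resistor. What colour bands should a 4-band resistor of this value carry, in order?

brown, red, yellow, gold

120000 Ω = 12 × 10^4.
1 → brown
2 → red
Multiplier 10^4 → yellow.
±5% tolerance → gold.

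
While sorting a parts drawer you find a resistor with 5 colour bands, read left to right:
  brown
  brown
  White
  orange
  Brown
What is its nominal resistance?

119000 Ω

Brown → 1 (first significant figure)
Brown → 1 (second significant figure)
White → 9 (third significant figure)
Orange → ×10^3 multiplier
119 × 1000 = 119000 Ω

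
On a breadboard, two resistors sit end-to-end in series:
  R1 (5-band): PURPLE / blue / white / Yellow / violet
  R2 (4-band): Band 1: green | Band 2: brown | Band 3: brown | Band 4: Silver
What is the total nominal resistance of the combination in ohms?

7690510 Ω

R1: violet, blue, white → 769; yellow ×10^4 → 7690000 Ω.
R2: green, brown → 51; brown ×10 → 510 Ω.
Series: 7690000 + 510 = 7690510 Ω.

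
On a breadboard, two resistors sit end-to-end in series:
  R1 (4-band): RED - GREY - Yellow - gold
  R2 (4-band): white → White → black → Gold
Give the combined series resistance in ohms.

R1: red, grey → 28; yellow ×10^4 → 280000 Ω.
R2: white, white → 99; black ×1 → 99 Ω.
Series: 280000 + 99 = 280099 Ω.

280099 Ω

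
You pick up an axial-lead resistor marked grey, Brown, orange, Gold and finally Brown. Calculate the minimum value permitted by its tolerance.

80.487 Ω

Grey → 8 (first significant figure)
Brown → 1 (second significant figure)
Orange → 3 (third significant figure)
Gold → ×0.1 multiplier
Brown → ±1% tolerance
813 × 0.1 = 81.3 Ω
Minimum = 81.3 × (1 − 1/100) = 80.487 Ω.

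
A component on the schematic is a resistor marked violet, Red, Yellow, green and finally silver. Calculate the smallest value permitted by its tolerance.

Violet → 7 (first significant figure)
Red → 2 (second significant figure)
Yellow → 4 (third significant figure)
Green → ×10^5 multiplier
Silver → ±10% tolerance
724 × 100000 = 72400000 Ω
Smallest = 72400000 × (1 − 10/100) = 65160000 Ω.

65160000 Ω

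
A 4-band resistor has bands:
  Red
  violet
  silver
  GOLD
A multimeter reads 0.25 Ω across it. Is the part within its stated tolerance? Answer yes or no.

no

Red → 2 (first significant figure)
Violet → 7 (second significant figure)
Silver → ×0.01 multiplier
Gold → ±5% tolerance
27 × 0.01 = 0.27 Ω
Allowed range: 0.2565 Ω to 0.2835 Ω.
0.25 Ω lies outside that range.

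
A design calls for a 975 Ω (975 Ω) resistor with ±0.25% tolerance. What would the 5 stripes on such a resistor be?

975 Ω = 975 × 10^0.
9 → white
7 → violet
5 → green
Multiplier 10^0 → black.
±0.25% tolerance → blue.

white, violet, green, black, blue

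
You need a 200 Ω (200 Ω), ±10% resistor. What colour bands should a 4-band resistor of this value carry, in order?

red, black, brown, silver

200 Ω = 20 × 10^1.
2 → red
0 → black
Multiplier 10^1 → brown.
±10% tolerance → silver.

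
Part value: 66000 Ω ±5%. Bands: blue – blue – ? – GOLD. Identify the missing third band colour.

66000 Ω = 66 × 10^3.
The third band is the multiplier, 10^3, which is orange.

orange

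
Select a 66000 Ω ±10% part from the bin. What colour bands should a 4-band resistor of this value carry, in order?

blue, blue, orange, silver

66000 Ω = 66 × 10^3.
6 → blue
6 → blue
Multiplier 10^3 → orange.
±10% tolerance → silver.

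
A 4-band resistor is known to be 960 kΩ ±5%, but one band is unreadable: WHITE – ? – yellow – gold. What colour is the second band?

960000 Ω = 96 × 10^4.
The second band gives digit 6 of the significand, and 6 is blue.

blue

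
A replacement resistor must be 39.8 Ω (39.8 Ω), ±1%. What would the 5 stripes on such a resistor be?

39.8 Ω = 398 × 10^-1.
3 → orange
9 → white
8 → grey
Multiplier 10^-1 → gold.
±1% tolerance → brown.

orange, white, grey, gold, brown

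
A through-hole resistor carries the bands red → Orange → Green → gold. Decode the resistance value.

2300000 Ω

Red → 2 (first significant figure)
Orange → 3 (second significant figure)
Green → ×10^5 multiplier
23 × 100000 = 2300000 Ω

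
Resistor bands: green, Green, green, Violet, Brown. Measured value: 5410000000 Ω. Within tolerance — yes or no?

Green → 5 (first significant figure)
Green → 5 (second significant figure)
Green → 5 (third significant figure)
Violet → ×10^7 multiplier
Brown → ±1% tolerance
555 × 10000000 = 5550000000 Ω
Allowed range: 5494500000 Ω to 5605500000 Ω.
5410000000 Ω lies outside that range.

no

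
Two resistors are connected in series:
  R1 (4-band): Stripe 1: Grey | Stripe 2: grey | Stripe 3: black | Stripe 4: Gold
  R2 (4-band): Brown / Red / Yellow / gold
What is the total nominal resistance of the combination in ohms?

120088 Ω

R1: grey, grey → 88; black ×1 → 88 Ω.
R2: brown, red → 12; yellow ×10^4 → 120000 Ω.
Series: 88 + 120000 = 120088 Ω.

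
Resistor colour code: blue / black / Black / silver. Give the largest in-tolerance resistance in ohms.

Blue → 6 (first significant figure)
Black → 0 (second significant figure)
Black → ×1 multiplier
Silver → ±10% tolerance
60 × 1 = 60 Ω
Largest = 60 × (1 + 10/100) = 66 Ω.

66 Ω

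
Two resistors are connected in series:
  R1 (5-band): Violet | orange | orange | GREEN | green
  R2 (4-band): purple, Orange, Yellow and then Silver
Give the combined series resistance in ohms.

R1: violet, orange, orange → 733; green ×10^5 → 73300000 Ω.
R2: violet, orange → 73; yellow ×10^4 → 730000 Ω.
Series: 73300000 + 730000 = 74030000 Ω.

74030000 Ω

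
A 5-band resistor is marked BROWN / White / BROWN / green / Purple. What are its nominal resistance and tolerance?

19100000 Ω ±0.1%

Brown → 1 (first significant figure)
White → 9 (second significant figure)
Brown → 1 (third significant figure)
Green → ×10^5 multiplier
Violet → ±0.1% tolerance
191 × 100000 = 19100000 Ω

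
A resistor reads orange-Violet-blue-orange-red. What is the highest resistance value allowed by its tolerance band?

Orange → 3 (first significant figure)
Violet → 7 (second significant figure)
Blue → 6 (third significant figure)
Orange → ×10^3 multiplier
Red → ±2% tolerance
376 × 1000 = 376000 Ω
Highest = 376000 × (1 + 2/100) = 383520 Ω.

383520 Ω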